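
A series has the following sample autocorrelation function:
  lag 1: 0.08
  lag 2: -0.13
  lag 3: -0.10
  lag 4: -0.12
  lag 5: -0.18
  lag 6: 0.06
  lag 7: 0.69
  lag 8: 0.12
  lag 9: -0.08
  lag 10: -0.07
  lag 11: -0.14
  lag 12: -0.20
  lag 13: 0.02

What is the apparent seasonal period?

The largest autocorrelation is r_7 = 0.69; the remaining lags stay at or below 0.12.
The dominant spike at lag 7 indicates a seasonal period of 7.

7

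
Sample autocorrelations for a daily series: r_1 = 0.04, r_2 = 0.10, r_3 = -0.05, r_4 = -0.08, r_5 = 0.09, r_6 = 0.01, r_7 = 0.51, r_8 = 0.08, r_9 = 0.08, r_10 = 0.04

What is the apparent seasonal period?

The largest autocorrelation is r_7 = 0.51; the remaining lags stay at or below 0.10.
The dominant spike at lag 7 indicates a seasonal period of 7.

7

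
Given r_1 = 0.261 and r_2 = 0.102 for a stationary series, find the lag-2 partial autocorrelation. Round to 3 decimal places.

0.036

φ_{22} = (r_2 − r_1²) / (1 − r_1²)
r_1² = (0.261)² = 0.068121
Numerator = 0.102 − 0.0681 = 0.0339; denominator = 1 − 0.0681 = 0.9319
φ_{22} = 0.0339 / 0.9319 = 0.036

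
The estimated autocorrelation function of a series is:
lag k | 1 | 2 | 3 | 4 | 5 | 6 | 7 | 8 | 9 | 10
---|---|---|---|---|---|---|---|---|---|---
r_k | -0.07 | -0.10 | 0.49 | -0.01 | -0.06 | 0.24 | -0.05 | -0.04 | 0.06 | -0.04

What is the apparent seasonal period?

3

The largest autocorrelation is r_3 = 0.49, with a weaker echo at lag 6 (0.24); the remaining lags stay at or below 0.06.
The dominant spike at lag 3 indicates a seasonal period of 3.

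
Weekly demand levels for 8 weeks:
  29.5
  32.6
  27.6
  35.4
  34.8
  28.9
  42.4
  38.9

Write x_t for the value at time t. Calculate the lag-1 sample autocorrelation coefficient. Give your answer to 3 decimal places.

0.006

Mean x̄ = (29.5 + 32.6 + 27.6 + 35.4 + 34.8 + 28.9 + 42.4 + 38.9)/8 = 33.7625
Deviations from mean: -4.2625, -1.1625, -6.1625, 1.6375, 1.0375, -4.8625, 8.6375, 5.1375
Numerator Σ_{t=1}^{7}(x_t−x̄)(x_{t+1}−x̄) = 1.0573
Denominator Σ(x_t−x̄)² = 185.8988
r_1 = 1.0573 / 185.8988 = 0.006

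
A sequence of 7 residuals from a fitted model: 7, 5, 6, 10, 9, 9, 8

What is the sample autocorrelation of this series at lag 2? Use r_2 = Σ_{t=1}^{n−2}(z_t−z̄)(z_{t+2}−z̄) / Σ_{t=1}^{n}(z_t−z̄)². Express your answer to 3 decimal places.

-0.200

Mean z̄ = (7 + 5 + 6 + 10 + 9 + 9 + 8)/7 = 7.7143
Deviations from mean: -0.7143, -2.7143, -1.7143, 2.2857, 1.2857, 1.2857, 0.2857
Σ(z_t−z̄)(z_{t+2}−z̄) = (1.2245) + (-6.2041) + (-2.2041) + (2.9388) + (0.3673) = -3.8776
Denominator Σ(z_t−z̄)² = 19.4286
r_2 = -3.8776 / 19.4286 = -0.200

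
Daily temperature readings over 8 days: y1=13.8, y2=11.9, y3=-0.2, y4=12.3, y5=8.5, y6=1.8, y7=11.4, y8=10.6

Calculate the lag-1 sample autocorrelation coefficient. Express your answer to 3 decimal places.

Mean ȳ = (13.8 + 11.9 − 0.2 + 12.3 + 8.5 + 1.8 + 11.4 + 10.6)/8 = 8.7625
Deviations from mean: 5.0375, 3.1375, -8.9625, 3.5375, -0.2625, -6.9625, 2.6375, 1.8375
Σ(y_t−ȳ)(y_{t+1}−ȳ) = (15.8052) + (-28.1198) + (-31.7048) + (-0.9286) + (1.8277) + (-18.3636) + (4.8464) = -56.6377
Denominator Σ(y_t−ȳ)² = 186.9388
r_1 = -56.6377 / 186.9388 = -0.303

-0.303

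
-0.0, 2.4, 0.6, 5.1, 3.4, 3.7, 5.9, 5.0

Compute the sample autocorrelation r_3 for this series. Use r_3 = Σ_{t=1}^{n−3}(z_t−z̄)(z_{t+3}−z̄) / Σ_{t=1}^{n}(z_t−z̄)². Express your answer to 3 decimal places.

-0.068

Mean z̄ = (-0.0 + 2.4 + 0.6 + 5.1 + 3.4 + 3.7 + 5.9 + 5.0)/8 = 3.2625
Deviations from mean: -3.2625, -0.8625, -2.6625, 1.8375, 0.1375, 0.4375, 2.6375, 1.7375
Numerator Σ_{t=1}^{5}(z_t−z̄)(z_{t+3}−z̄) = -2.1930
Denominator Σ(z_t−z̄)² = 32.0388
r_3 = -2.1930 / 32.0388 = -0.068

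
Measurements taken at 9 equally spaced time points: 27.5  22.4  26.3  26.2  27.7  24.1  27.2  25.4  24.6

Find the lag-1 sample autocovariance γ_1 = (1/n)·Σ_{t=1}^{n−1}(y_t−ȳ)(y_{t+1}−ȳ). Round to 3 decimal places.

Mean ȳ = (27.5 + 22.4 + 26.3 + 26.2 + 27.7 + 24.1 + 27.2 + 25.4 + 24.6)/9 = 25.7111
Σ_{t=1}^{8}(y_t−ȳ)(y_{t+1}−ȳ) = -12.3335
γ_1 = -12.3335 / 9 = -1.370

-1.370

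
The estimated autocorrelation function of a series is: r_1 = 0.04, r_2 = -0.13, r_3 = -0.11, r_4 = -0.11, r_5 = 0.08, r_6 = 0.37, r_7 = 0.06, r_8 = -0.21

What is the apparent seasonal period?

The largest autocorrelation is r_6 = 0.37; the remaining lags stay at or below 0.08.
The dominant spike at lag 6 indicates a seasonal period of 6.

6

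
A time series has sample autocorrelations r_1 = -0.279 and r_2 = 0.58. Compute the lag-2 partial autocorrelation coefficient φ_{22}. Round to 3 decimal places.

φ_{22} = (r_2 − r_1²) / (1 − r_1²)
r_1² = (-0.279)² = 0.077841
Numerator = 0.58 − 0.0778 = 0.5022; denominator = 1 − 0.0778 = 0.9222
φ_{22} = 0.5022 / 0.9222 = 0.545

0.545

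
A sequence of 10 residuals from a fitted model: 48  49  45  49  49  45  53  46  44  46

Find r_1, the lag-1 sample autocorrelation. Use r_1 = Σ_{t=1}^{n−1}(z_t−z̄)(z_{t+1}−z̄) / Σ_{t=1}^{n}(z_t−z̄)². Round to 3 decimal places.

-0.298

Mean z̄ = (48 + 49 + 45 + 49 + 49 + 45 + 53 + 46 + 44 + 46)/10 = 47.4000
Numerator Σ_{t=1}^{9}(z_t−z̄)(z_{t+1}−z̄) = -19.7600
Denominator Σ(z_t−z̄)² = 66.4000
r_1 = -19.7600 / 66.4000 = -0.298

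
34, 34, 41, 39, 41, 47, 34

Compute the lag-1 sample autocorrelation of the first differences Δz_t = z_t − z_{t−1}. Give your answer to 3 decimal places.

-0.321

First differences Δz: 0, 7, -2, 2, 6, -13
Mean of differences = 0.0000
Numerator Σ(Δz_t−Δz̄)(Δz_{t+1}−Δz̄) = -84.0000
Denominator Σ(Δz_t−Δz̄)² = 262.0000
r_1(Δz) = -84.0000 / 262.0000 = -0.321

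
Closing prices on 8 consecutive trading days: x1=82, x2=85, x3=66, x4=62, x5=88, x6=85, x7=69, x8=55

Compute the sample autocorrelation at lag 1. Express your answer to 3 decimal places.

0.111

Mean x̄ = (82 + 85 + 66 + 62 + 88 + 85 + 69 + 55)/8 = 74.0000
Deviations from mean: 8.0000, 11.0000, -8.0000, -12.0000, 14.0000, 11.0000, -5.0000, -19.0000
Σ(x_t−x̄)(x_{t+1}−x̄) = (88.0000) + (-88.0000) + (96.0000) + (-168.0000) + (154.0000) + (-55.0000) + (95.0000) = 122.0000
Denominator Σ(x_t−x̄)² = 1096.0000
r_1 = 122.0000 / 1096.0000 = 0.111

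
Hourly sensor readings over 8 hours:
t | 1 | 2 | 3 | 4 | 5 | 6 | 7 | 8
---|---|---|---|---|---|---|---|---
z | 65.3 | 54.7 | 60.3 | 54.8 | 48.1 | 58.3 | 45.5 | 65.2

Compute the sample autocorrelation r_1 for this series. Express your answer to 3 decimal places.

Mean z̄ = (65.3 + 54.7 + 60.3 + 54.8 + 48.1 + 58.3 + 45.5 + 65.2)/8 = 56.5250
Deviations from mean: 8.7750, -1.8250, 3.7750, -1.7250, -8.4250, 1.7750, -11.0250, 8.6750
Numerator Σ_{t=1}^{7}(z_t−z̄)(z_{t+1}−z̄) = -145.0481
Denominator Σ(z_t−z̄)² = 368.4950
r_1 = -145.0481 / 368.4950 = -0.394

-0.394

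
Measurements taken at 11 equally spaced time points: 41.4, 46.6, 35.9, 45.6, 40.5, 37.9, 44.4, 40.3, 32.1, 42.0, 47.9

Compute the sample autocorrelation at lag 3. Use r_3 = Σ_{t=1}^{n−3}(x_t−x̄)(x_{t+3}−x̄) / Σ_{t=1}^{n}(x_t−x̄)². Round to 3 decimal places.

0.244

Mean x̄ = (41.4 + 46.6 + 35.9 + 45.6 + 40.5 + 37.9 + 44.4 + 40.3 + 32.1 + 42.0 + 47.9)/11 = 41.3273
Numerator Σ_{t=1}^{8}(x_t−x̄)(x_{t+3}−x̄) = 55.4678
Denominator Σ(x_t−x̄)² = 227.2418
r_3 = 55.4678 / 227.2418 = 0.244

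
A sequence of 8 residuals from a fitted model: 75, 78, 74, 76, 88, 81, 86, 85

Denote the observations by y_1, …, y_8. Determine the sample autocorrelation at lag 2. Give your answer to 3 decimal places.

0.190

Mean ȳ = (75 + 78 + 74 + 76 + 88 + 81 + 86 + 85)/8 = 80.3750
Σ(y_t−ȳ)(y_{t+2}−ȳ) = (34.2656) + (10.3906) + (-48.6094) + (-2.7344) + (42.8906) + (2.8906) = 39.0938
Denominator Σ(y_t−ȳ)² = 205.8750
r_2 = 39.0938 / 205.8750 = 0.190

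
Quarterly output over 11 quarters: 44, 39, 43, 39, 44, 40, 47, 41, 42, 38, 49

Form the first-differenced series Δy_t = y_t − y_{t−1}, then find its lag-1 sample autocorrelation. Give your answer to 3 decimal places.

-0.627

First differences Δy: -5, 4, -4, 5, -4, 7, -6, 1, -4, 11
Mean of differences = 0.5000
Numerator Σ(Δy_t−Δȳ)(Δy_{t+1}−Δȳ) = -199.7500
Denominator Σ(Δy_t−Δȳ)² = 318.5000
r_1(Δy) = -199.7500 / 318.5000 = -0.627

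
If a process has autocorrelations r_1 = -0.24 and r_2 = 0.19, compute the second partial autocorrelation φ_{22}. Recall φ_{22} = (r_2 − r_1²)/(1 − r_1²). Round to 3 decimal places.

φ_{22} = (r_2 − r_1²) / (1 − r_1²)
r_1² = (-0.24)² = 0.0576
Numerator = 0.19 − 0.0576 = 0.1324; denominator = 1 − 0.0576 = 0.9424
φ_{22} = 0.1324 / 0.9424 = 0.140

0.140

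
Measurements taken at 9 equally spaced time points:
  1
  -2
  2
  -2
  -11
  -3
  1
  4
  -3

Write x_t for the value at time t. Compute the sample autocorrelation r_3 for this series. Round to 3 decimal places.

Mean x̄ = (1 − 2 + 2 − 2 − 11 − 3 + 1 + 4 − 3)/9 = -1.4444
Numerator Σ_{t=1}^{6}(x_t−x̄)(x_{t+3}−x̄) = -52.3704
Denominator Σ(x_t−x̄)² = 150.2222
r_3 = -52.3704 / 150.2222 = -0.349

-0.349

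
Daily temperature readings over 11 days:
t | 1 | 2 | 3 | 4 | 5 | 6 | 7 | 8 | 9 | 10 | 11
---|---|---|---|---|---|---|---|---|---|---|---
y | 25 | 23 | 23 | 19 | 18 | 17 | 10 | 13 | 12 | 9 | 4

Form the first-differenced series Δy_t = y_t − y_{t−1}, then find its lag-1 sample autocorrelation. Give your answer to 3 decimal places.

First differences Δy: -2, 0, -4, -1, -1, -7, 3, -1, -3, -5
Mean of differences = -2.1000
Numerator Σ(Δy_t−Δȳ)(Δy_{t+1}−Δȳ) = -27.8100
Denominator Σ(Δy_t−Δȳ)² = 70.9000
r_1(Δy) = -27.8100 / 70.9000 = -0.392

-0.392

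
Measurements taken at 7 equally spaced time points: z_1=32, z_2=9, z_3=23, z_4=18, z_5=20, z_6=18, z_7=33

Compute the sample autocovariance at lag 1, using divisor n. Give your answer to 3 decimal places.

-25.452

Mean z̄ = (32 + 9 + 23 + 18 + 20 + 18 + 33)/7 = 21.8571
Σ_{t=1}^{6}(z_t−z̄)(z_{t+1}−z̄) = -178.1633
γ_1 = -178.1633 / 7 = -25.452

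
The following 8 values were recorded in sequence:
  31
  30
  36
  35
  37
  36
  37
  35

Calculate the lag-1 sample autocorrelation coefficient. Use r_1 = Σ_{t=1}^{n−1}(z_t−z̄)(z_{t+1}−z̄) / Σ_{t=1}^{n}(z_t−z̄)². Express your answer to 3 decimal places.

Mean z̄ = (31 + 30 + 36 + 35 + 37 + 36 + 37 + 35)/8 = 34.6250
Deviations from mean: -3.6250, -4.6250, 1.3750, 0.3750, 2.3750, 1.3750, 2.3750, 0.3750
Σ(z_t−z̄)(z_{t+1}−z̄) = (16.7656) + (-6.3594) + (0.5156) + (0.8906) + (3.2656) + (3.2656) + (0.8906) = 19.2344
Denominator Σ(z_t−z̄)² = 49.8750
r_1 = 19.2344 / 49.8750 = 0.386

0.386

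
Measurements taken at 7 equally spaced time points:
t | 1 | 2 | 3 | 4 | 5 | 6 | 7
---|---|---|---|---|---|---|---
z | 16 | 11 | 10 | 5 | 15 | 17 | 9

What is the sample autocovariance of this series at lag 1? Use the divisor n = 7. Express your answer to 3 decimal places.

-1.329

Mean z̄ = (16 + 11 + 10 + 5 + 15 + 17 + 9)/7 = 11.8571
Σ_{t=1}^{6}(z_t−z̄)(z_{t+1}−z̄) = -9.3061
γ_1 = -9.3061 / 7 = -1.329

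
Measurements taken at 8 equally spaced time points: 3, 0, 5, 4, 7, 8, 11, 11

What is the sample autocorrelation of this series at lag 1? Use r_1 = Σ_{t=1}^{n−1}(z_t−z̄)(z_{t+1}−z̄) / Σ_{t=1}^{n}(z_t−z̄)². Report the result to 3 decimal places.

0.583

Mean z̄ = (3 + 0 + 5 + 4 + 7 + 8 + 11 + 11)/8 = 6.1250
Deviations from mean: -3.1250, -6.1250, -1.1250, -2.1250, 0.8750, 1.8750, 4.8750, 4.8750
Σ(z_t−z̄)(z_{t+1}−z̄) = (19.1406) + (6.8906) + (2.3906) + (-1.8594) + (1.6406) + (9.1406) + (23.7656) = 61.1094
Denominator Σ(z_t−z̄)² = 104.8750
r_1 = 61.1094 / 104.8750 = 0.583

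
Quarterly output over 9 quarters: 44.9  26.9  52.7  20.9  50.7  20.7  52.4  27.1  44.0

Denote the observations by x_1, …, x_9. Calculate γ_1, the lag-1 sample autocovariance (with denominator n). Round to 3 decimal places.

-155.809

Mean x̄ = (44.9 + 26.9 + 52.7 + 20.9 + 50.7 + 20.7 + 52.4 + 27.1 + 44.0)/9 = 37.8111
Σ_{t=1}^{8}(x_t−x̄)(x_{t+1}−x̄) = -1402.2835
γ_1 = -1402.2835 / 9 = -155.809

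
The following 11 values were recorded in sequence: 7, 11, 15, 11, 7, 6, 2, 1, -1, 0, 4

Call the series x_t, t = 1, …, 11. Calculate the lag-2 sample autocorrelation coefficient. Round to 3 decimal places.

Mean x̄ = (7 + 11 + 15 + 11 + 7 + 6 + 2 + 1 − 1 + 0 + 4)/11 = 5.7273
Numerator Σ_{t=1}^{9}(x_t−x̄)(x_{t+2}−x̄) = 110.5785
Denominator Σ(x_t−x̄)² = 262.1818
r_2 = 110.5785 / 262.1818 = 0.422

0.422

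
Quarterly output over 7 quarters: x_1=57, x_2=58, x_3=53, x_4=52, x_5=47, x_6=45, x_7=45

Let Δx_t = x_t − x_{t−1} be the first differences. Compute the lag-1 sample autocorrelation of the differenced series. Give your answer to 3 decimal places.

-0.469

First differences Δx: 1, -5, -1, -5, -2, 0
Mean of differences = -2.0000
Numerator Σ(Δx_t−Δx̄)(Δx_{t+1}−Δx̄) = -15.0000
Denominator Σ(Δx_t−Δx̄)² = 32.0000
r_1(Δx) = -15.0000 / 32.0000 = -0.469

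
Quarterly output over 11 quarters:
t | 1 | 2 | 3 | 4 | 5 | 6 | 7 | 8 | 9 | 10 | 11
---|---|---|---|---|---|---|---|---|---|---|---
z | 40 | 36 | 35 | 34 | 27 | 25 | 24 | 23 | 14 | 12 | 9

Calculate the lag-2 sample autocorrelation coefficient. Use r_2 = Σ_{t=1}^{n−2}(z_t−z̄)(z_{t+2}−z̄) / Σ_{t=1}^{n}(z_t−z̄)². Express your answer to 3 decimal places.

0.442

Mean z̄ = (40 + 36 + 35 + 34 + 27 + 25 + 24 + 23 + 14 + 12 + 9)/11 = 25.3636
Numerator Σ_{t=1}^{9}(z_t−z̄)(z_{t+2}−z̄) = 477.1901
Denominator Σ(z_t−z̄)² = 1080.5455
r_2 = 477.1901 / 1080.5455 = 0.442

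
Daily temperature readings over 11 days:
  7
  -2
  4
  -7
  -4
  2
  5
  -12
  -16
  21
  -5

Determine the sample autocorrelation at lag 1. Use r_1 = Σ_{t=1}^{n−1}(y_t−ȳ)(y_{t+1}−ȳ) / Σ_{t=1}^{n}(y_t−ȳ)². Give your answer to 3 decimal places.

-0.327

Mean ȳ = (7 − 2 + 4 − 7 − 4 + 2 + 5 − 12 − 16 + 21 − 5)/11 = -0.6364
Numerator Σ_{t=1}^{10}(y_t−ȳ)(y_{t+1}−ȳ) = -335.1322
Denominator Σ(y_t−ȳ)² = 1024.5455
r_1 = -335.1322 / 1024.5455 = -0.327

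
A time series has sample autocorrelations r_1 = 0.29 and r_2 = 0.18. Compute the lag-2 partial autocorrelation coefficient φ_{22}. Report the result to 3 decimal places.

0.105

φ_{22} = (r_2 − r_1²) / (1 − r_1²)
r_1² = (0.29)² = 0.0841
Numerator = 0.18 − 0.0841 = 0.0959; denominator = 1 − 0.0841 = 0.9159
φ_{22} = 0.0959 / 0.9159 = 0.105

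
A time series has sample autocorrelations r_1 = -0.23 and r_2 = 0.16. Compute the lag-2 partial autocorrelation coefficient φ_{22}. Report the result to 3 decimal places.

φ_{22} = (r_2 − r_1²) / (1 − r_1²)
r_1² = (-0.23)² = 0.0529
Numerator = 0.16 − 0.0529 = 0.1071; denominator = 1 − 0.0529 = 0.9471
φ_{22} = 0.1071 / 0.9471 = 0.113

0.113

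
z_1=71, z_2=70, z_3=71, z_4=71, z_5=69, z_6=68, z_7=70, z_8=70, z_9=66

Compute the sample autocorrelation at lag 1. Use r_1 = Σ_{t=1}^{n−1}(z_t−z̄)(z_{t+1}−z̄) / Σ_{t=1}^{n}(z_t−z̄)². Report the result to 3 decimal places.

0.061

Mean z̄ = (71 + 70 + 71 + 71 + 69 + 68 + 70 + 70 + 66)/9 = 69.5556
Numerator Σ_{t=1}^{8}(z_t−z̄)(z_{t+1}−z̄) = 1.3580
Denominator Σ(z_t−z̄)² = 22.2222
r_1 = 1.3580 / 22.2222 = 0.061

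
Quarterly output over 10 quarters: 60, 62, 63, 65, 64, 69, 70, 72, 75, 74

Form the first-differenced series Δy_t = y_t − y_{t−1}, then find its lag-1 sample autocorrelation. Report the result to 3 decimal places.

First differences Δy: 2, 1, 2, -1, 5, 1, 2, 3, -1
Mean of differences = 1.5556
Numerator Σ(Δy_t−Δȳ)(Δy_{t+1}−Δȳ) = -15.6420
Denominator Σ(Δy_t−Δȳ)² = 28.2222
r_1(Δy) = -15.6420 / 28.2222 = -0.554

-0.554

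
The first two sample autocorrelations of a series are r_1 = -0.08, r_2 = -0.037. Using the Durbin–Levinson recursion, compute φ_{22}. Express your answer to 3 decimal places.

-0.044

φ_{22} = (r_2 − r_1²) / (1 − r_1²)
r_1² = (-0.08)² = 0.0064
Numerator = -0.037 − 0.0064 = -0.0434; denominator = 1 − 0.0064 = 0.9936
φ_{22} = -0.0434 / 0.9936 = -0.044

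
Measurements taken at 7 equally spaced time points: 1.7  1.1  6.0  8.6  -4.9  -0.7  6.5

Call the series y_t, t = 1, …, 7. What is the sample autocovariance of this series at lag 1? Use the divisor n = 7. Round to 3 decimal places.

-2.347

Mean ȳ = (1.7 + 1.1 + 6.0 + 8.6 − 4.9 − 0.7 + 6.5)/7 = 2.6143
Deviations: -0.9143, -1.5143, 3.3857, 5.9857, -7.5143, -3.3143, 3.8857
Σ_{t=1}^{6}(y_t−ȳ)(y_{t+1}−ȳ) = -16.4288
γ_1 = -16.4288 / 7 = -2.347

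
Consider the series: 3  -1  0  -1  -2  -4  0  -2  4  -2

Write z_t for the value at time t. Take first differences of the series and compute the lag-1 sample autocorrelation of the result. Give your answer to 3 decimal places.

-0.566

First differences Δz: -4, 1, -1, -1, -2, 4, -2, 6, -6
Mean of differences = -0.5556
Numerator Σ(Δz_t−Δz̄)(Δz_{t+1}−Δz̄) = -63.5309
Denominator Σ(Δz_t−Δz̄)² = 112.2222
r_1(Δz) = -63.5309 / 112.2222 = -0.566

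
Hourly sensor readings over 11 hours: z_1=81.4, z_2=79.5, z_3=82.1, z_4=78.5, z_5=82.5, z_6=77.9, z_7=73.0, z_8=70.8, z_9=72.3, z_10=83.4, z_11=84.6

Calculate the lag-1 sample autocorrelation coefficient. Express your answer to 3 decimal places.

0.433

Mean z̄ = (81.4 + 79.5 + 82.1 + 78.5 + 82.5 + 77.9 + 73.0 + 70.8 + 72.3 + 83.4 + 84.6)/11 = 78.7273
Numerator Σ_{t=1}^{10}(z_t−z̄)(z_{t+1}−z̄) = 98.4256
Denominator Σ(z_t−z̄)² = 227.3618
r_1 = 98.4256 / 227.3618 = 0.433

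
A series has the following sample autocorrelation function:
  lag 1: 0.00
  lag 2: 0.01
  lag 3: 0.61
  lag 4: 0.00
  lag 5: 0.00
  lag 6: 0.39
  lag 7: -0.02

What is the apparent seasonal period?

The largest autocorrelation is r_3 = 0.61, with a weaker echo at lag 6 (0.39); the remaining lags stay at or below 0.01.
The dominant spike at lag 3 indicates a seasonal period of 3.

3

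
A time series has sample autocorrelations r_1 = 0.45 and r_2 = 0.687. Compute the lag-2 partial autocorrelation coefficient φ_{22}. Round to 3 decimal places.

0.608

φ_{22} = (r_2 − r_1²) / (1 − r_1²)
r_1² = (0.45)² = 0.2025
Numerator = 0.687 − 0.2025 = 0.4845; denominator = 1 − 0.2025 = 0.7975
φ_{22} = 0.4845 / 0.7975 = 0.608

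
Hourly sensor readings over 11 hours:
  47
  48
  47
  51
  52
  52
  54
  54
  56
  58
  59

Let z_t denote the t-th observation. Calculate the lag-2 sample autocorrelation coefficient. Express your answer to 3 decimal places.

Mean z̄ = (47 + 48 + 47 + 51 + 52 + 52 + 54 + 54 + 56 + 58 + 59)/11 = 52.5455
Numerator Σ_{t=1}^{9}(z_t−z̄)(z_{t+2}−z̄) = 75.3140
Denominator Σ(z_t−z̄)² = 172.7273
r_2 = 75.3140 / 172.7273 = 0.436

0.436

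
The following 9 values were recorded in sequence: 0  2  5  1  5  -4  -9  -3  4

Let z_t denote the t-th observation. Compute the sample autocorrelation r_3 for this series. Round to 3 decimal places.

-0.284

Mean z̄ = (0 + 2 + 5 + 1 + 5 − 4 − 9 − 3 + 4)/9 = 0.1111
Σ(z_t−z̄)(z_{t+3}−z̄) = (-0.0988) + (9.2346) + (-20.0988) + (-8.0988) + (-15.2099) + (-15.9877) = -50.2593
Denominator Σ(z_t−z̄)² = 176.8889
r_3 = -50.2593 / 176.8889 = -0.284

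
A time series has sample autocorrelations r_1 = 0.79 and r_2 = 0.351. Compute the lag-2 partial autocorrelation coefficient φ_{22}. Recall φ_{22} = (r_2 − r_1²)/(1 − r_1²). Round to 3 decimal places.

-0.727

φ_{22} = (r_2 − r_1²) / (1 − r_1²)
r_1² = (0.79)² = 0.6241
Numerator = 0.351 − 0.6241 = -0.2731; denominator = 1 − 0.6241 = 0.3759
φ_{22} = -0.2731 / 0.3759 = -0.727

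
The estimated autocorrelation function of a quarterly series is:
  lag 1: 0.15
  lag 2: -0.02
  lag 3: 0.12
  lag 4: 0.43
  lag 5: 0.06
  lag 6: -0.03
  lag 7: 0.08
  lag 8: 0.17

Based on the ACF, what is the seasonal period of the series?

The largest autocorrelation is r_4 = 0.43, with a weaker echo at lag 8 (0.17); the remaining lags stay at or below 0.15.
The dominant spike at lag 4 indicates a seasonal period of 4.

4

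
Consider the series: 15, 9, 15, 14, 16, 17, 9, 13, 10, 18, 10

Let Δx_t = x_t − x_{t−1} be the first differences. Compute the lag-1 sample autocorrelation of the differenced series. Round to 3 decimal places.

-0.608

First differences Δx: -6, 6, -1, 2, 1, -8, 4, -3, 8, -8
Mean of differences = -0.5000
Numerator Σ(Δx_t−Δx̄)(Δx_{t+1}−Δx̄) = -177.7500
Denominator Σ(Δx_t−Δx̄)² = 292.5000
r_1(Δx) = -177.7500 / 292.5000 = -0.608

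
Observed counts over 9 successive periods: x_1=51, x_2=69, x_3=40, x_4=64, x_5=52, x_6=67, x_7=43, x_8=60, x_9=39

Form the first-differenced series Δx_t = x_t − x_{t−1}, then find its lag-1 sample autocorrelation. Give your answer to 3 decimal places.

-0.832

First differences Δx: 18, -29, 24, -12, 15, -24, 17, -21
Mean of differences = -1.5000
Numerator Σ(Δx_t−Δx̄)(Δx_{t+1}−Δx̄) = -2826.7500
Denominator Σ(Δx_t−Δx̄)² = 3398.0000
r_1(Δx) = -2826.7500 / 3398.0000 = -0.832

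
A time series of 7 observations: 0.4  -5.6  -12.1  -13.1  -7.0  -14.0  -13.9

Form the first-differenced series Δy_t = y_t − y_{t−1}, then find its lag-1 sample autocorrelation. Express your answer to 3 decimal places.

First differences Δy: -6.0, -6.5, -1.0, 6.1, -7.0, 0.1
Mean of differences = -2.3833
Numerator Σ(Δy_t−Δȳ)(Δy_{t+1}−Δȳ) = -29.7003
Denominator Σ(Δy_t−Δȳ)² = 131.3883
r_1(Δy) = -29.7003 / 131.3883 = -0.226

-0.226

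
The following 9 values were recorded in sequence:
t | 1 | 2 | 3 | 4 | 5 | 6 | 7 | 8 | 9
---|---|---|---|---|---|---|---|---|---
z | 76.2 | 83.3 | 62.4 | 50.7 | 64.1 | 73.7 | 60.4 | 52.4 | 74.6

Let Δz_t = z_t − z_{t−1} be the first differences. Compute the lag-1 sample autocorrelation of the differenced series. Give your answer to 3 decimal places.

-0.084

First differences Δz: 7.1, -20.9, -11.7, 13.4, 9.6, -13.3, -8.0, 22.2
Mean of differences = -0.2000
Numerator Σ(Δz_t−Δz̄)(Δz_{t+1}−Δz̄) = -137.1000
Denominator Σ(Δz_t−Δz̄)² = 1629.2400
r_1(Δz) = -137.1000 / 1629.2400 = -0.084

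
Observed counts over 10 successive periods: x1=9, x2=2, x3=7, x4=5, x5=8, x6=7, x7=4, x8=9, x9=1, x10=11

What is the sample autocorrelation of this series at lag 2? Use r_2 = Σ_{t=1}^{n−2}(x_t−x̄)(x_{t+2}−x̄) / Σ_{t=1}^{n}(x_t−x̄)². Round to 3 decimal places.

Mean x̄ = (9 + 2 + 7 + 5 + 8 + 7 + 4 + 9 + 1 + 11)/10 = 6.3000
Numerator Σ_{t=1}^{8}(x_t−x̄)(x_{t+2}−x̄) = 30.6200
Denominator Σ(x_t−x̄)² = 94.1000
r_2 = 30.6200 / 94.1000 = 0.325

0.325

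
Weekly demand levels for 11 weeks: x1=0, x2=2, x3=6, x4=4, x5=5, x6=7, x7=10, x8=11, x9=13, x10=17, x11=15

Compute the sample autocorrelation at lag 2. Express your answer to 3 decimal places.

0.379

Mean x̄ = (0 + 2 + 6 + 4 + 5 + 7 + 10 + 11 + 13 + 17 + 15)/11 = 8.1818
Numerator Σ_{t=1}^{9}(x_t−x̄)(x_{t+2}−x̄) = 112.9339
Denominator Σ(x_t−x̄)² = 297.6364
r_2 = 112.9339 / 297.6364 = 0.379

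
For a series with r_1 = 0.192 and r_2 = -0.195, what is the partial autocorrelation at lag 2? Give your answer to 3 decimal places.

φ_{22} = (r_2 − r_1²) / (1 − r_1²)
r_1² = (0.192)² = 0.036864
Numerator = -0.195 − 0.0369 = -0.2319; denominator = 1 − 0.0369 = 0.9631
φ_{22} = -0.2319 / 0.9631 = -0.241

-0.241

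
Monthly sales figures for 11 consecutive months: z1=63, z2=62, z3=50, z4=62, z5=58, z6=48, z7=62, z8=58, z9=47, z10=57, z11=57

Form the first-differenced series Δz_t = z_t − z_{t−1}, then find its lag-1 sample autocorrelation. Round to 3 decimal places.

First differences Δz: -1, -12, 12, -4, -10, 14, -4, -11, 10, 0
Mean of differences = -0.6000
Numerator Σ(Δz_t−Δz̄)(Δz_{t+1}−Δz̄) = -405.3600
Denominator Σ(Δz_t−Δz̄)² = 834.4000
r_1(Δz) = -405.3600 / 834.4000 = -0.486

-0.486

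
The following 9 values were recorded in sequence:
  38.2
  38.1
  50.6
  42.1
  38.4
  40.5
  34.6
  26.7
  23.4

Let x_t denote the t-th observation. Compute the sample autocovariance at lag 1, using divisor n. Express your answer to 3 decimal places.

Mean x̄ = (38.2 + 38.1 + 50.6 + 42.1 + 38.4 + 40.5 + 34.6 + 26.7 + 23.4)/9 = 36.9556
Σ_{t=1}^{8}(x_t−x̄)(x_{t+1}−x̄) = 254.6114
γ_1 = 254.6114 / 9 = 28.290

28.290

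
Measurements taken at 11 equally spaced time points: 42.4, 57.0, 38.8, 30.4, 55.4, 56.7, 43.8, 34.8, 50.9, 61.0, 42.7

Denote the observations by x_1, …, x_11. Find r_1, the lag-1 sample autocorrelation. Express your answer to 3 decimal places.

-0.092

Mean x̄ = (42.4 + 57.0 + 38.8 + 30.4 + 55.4 + 56.7 + 43.8 + 34.8 + 50.9 + 61.0 + 42.7)/11 = 46.7182
Numerator Σ_{t=1}^{10}(x_t−x̄)(x_{t+1}−x̄) = -93.4649
Denominator Σ(x_t−x̄)² = 1016.5164
r_1 = -93.4649 / 1016.5164 = -0.092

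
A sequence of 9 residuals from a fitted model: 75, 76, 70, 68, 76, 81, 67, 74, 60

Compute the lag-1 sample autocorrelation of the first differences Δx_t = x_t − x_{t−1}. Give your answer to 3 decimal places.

-0.448

First differences Δx: 1, -6, -2, 8, 5, -14, 7, -14
Mean of differences = -1.8750
Numerator Σ(Δx_t−Δx̄)(Δx_{t+1}−Δx̄) = -243.2656
Denominator Σ(Δx_t−Δx̄)² = 542.8750
r_1(Δx) = -243.2656 / 542.8750 = -0.448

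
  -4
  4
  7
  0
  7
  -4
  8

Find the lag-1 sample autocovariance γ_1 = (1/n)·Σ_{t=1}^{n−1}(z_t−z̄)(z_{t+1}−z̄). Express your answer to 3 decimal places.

-12.945

Mean z̄ = (-4 + 4 + 7 + 0 + 7 − 4 + 8)/7 = 2.5714
Σ_{t=1}^{6}(z_t−z̄)(z_{t+1}−z̄) = -90.6122
γ_1 = -90.6122 / 7 = -12.945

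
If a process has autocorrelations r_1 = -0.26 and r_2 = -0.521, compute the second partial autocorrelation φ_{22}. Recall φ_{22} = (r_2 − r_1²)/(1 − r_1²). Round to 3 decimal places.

-0.631

φ_{22} = (r_2 − r_1²) / (1 − r_1²)
r_1² = (-0.26)² = 0.0676
Numerator = -0.521 − 0.0676 = -0.5886; denominator = 1 − 0.0676 = 0.9324
φ_{22} = -0.5886 / 0.9324 = -0.631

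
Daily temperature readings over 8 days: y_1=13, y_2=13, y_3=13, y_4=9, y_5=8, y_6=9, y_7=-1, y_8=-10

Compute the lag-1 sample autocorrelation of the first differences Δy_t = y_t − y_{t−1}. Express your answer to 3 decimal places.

0.212

First differences Δy: 0, 0, -4, -1, 1, -10, -9
Mean of differences = -3.2857
Numerator Σ(Δy_t−Δȳ)(Δy_{t+1}−Δȳ) = 26.2041
Denominator Σ(Δy_t−Δȳ)² = 123.4286
r_1(Δy) = 26.2041 / 123.4286 = 0.212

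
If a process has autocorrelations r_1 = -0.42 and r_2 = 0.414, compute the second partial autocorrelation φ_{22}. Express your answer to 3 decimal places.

0.288

φ_{22} = (r_2 − r_1²) / (1 − r_1²)
r_1² = (-0.42)² = 0.1764
Numerator = 0.414 − 0.1764 = 0.2376; denominator = 1 − 0.1764 = 0.8236
φ_{22} = 0.2376 / 0.8236 = 0.288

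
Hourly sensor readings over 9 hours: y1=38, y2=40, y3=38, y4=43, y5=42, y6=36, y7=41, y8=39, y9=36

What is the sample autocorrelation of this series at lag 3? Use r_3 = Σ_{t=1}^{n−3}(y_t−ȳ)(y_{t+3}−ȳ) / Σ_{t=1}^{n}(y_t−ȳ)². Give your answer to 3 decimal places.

Mean ȳ = (38 + 40 + 38 + 43 + 42 + 36 + 41 + 39 + 36)/9 = 39.2222
Numerator Σ_{t=1}^{6}(y_t−ȳ)(y_{t+3}−ȳ) = 17.9630
Denominator Σ(y_t−ȳ)² = 49.5556
r_3 = 17.9630 / 49.5556 = 0.362

0.362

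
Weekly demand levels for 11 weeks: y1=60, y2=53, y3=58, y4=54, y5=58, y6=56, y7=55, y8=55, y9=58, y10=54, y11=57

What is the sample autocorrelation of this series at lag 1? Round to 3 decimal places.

-0.682

Mean ȳ = (60 + 53 + 58 + 54 + 58 + 56 + 55 + 55 + 58 + 54 + 57)/11 = 56.1818
Numerator Σ_{t=1}^{10}(y_t−ȳ)(y_{t+1}−ȳ) = -32.4876
Denominator Σ(y_t−ȳ)² = 47.6364
r_1 = -32.4876 / 47.6364 = -0.682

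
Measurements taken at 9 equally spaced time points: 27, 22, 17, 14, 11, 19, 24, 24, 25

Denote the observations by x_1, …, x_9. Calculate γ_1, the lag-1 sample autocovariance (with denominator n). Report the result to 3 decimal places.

Mean x̄ = (27 + 22 + 17 + 14 + 11 + 19 + 24 + 24 + 25)/9 = 20.3333
Σ_{t=1}^{8}(x_t−x̄)(x_{t+1}−x̄) = 123.8889
γ_1 = 123.8889 / 9 = 13.765

13.765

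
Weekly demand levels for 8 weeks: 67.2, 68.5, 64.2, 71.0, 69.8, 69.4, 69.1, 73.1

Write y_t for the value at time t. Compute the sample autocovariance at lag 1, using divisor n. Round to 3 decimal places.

-0.482

Mean ȳ = (67.2 + 68.5 + 64.2 + 71.0 + 69.8 + 69.4 + 69.1 + 73.1)/8 = 69.0375
Σ_{t=1}^{7}(y_t−ȳ)(y_{t+1}−ȳ) = -3.8564
γ_1 = -3.8564 / 8 = -0.482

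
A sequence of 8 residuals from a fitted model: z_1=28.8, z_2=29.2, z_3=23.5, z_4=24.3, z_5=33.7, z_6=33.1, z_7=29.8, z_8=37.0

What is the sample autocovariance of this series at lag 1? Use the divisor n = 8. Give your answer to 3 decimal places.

Mean z̄ = (28.8 + 29.2 + 23.5 + 24.3 + 33.7 + 33.1 + 29.8 + 37.0)/8 = 29.9250
Σ_{t=1}^{7}(z_t−z̄)(z_{t+1}−z̄) = 31.0844
γ_1 = 31.0844 / 8 = 3.886

3.886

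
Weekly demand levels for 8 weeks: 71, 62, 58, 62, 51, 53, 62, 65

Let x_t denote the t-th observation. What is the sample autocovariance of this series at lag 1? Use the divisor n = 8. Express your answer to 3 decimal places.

Mean x̄ = (71 + 62 + 58 + 62 + 51 + 53 + 62 + 65)/8 = 60.5000
Deviations: 10.5000, 1.5000, -2.5000, 1.5000, -9.5000, -7.5000, 1.5000, 4.5000
Σ_{t=1}^{7}(x_t−x̄)(x_{t+1}−x̄) = 60.7500
γ_1 = 60.7500 / 8 = 7.594

7.594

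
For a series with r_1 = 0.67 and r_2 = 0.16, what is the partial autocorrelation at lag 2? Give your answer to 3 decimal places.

φ_{22} = (r_2 − r_1²) / (1 − r_1²)
r_1² = (0.67)² = 0.4489
Numerator = 0.16 − 0.4489 = -0.2889; denominator = 1 − 0.4489 = 0.5511
φ_{22} = -0.2889 / 0.5511 = -0.524

-0.524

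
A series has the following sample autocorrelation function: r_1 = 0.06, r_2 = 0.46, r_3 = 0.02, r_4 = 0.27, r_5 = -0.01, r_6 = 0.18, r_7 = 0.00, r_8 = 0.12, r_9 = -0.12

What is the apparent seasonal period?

2

The largest autocorrelation is r_2 = 0.46, with weaker echoes at lags 4 (0.27) and 6 (0.18); the remaining lags stay at or below 0.12.
The dominant spike at lag 2 indicates a seasonal period of 2.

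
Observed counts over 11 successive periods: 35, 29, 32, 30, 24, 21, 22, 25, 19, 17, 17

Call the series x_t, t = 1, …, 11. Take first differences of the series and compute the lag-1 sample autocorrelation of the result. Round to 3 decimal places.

-0.223

First differences Δx: -6, 3, -2, -6, -3, 1, 3, -6, -2, 0
Mean of differences = -1.8000
Numerator Σ(Δx_t−Δx̄)(Δx_{t+1}−Δx̄) = -24.8400
Denominator Σ(Δx_t−Δx̄)² = 111.6000
r_1(Δx) = -24.8400 / 111.6000 = -0.223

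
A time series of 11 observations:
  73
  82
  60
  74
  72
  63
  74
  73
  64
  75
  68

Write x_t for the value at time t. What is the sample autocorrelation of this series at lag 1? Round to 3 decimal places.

-0.516

Mean x̄ = (73 + 82 + 60 + 74 + 72 + 63 + 74 + 73 + 64 + 75 + 68)/11 = 70.7273
Numerator Σ_{t=1}^{10}(x_t−x̄)(x_{t+1}−x̄) = -209.6198
Denominator Σ(x_t−x̄)² = 406.1818
r_1 = -209.6198 / 406.1818 = -0.516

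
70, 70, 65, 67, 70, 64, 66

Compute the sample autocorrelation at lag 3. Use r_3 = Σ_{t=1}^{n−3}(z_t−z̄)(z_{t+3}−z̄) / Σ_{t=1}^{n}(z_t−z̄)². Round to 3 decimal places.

0.364

Mean z̄ = (70 + 70 + 65 + 67 + 70 + 64 + 66)/7 = 67.4286
Σ(z_t−z̄)(z_{t+3}−z̄) = (-1.1020) + (6.6122) + (8.3265) + (0.6122) = 14.4490
Denominator Σ(z_t−z̄)² = 39.7143
r_3 = 14.4490 / 39.7143 = 0.364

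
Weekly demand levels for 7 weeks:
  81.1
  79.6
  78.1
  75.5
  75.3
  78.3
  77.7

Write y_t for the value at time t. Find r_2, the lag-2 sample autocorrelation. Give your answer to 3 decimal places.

Mean ȳ = (81.1 + 79.6 + 78.1 + 75.5 + 75.3 + 78.3 + 77.7)/7 = 77.9429
Deviations from mean: 3.1571, 1.6571, 0.1571, -2.4429, -2.6429, 0.3571, -0.2429
Σ(y_t−ȳ)(y_{t+2}−ȳ) = (0.4961) + (-4.0482) + (-0.4153) + (-0.8724) + (0.6418) = -4.1980
Denominator Σ(y_t−ȳ)² = 25.8771
r_2 = -4.1980 / 25.8771 = -0.162

-0.162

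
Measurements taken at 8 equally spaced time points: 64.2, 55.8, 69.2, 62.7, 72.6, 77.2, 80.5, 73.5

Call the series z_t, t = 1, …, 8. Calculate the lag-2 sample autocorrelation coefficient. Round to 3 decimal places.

Mean z̄ = (64.2 + 55.8 + 69.2 + 62.7 + 72.6 + 77.2 + 80.5 + 73.5)/8 = 69.4625
Deviations from mean: -5.2625, -13.6625, -0.2625, -6.7625, 3.1375, 7.7375, 11.0375, 4.0375
Numerator Σ_{t=1}^{6}(z_t−z̄)(z_{t+2}−z̄) = 106.4959
Denominator Σ(z_t−z̄)² = 467.9988
r_2 = 106.4959 / 467.9988 = 0.228

0.228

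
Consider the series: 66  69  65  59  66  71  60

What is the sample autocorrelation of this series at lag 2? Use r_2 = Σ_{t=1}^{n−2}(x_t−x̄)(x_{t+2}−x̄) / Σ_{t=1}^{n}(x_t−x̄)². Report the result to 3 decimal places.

-0.560

Mean x̄ = (66 + 69 + 65 + 59 + 66 + 71 + 60)/7 = 65.1429
Deviations from mean: 0.8571, 3.8571, -0.1429, -6.1429, 0.8571, 5.8571, -5.1429
Numerator Σ_{t=1}^{5}(x_t−x̄)(x_{t+2}−x̄) = -64.3265
Denominator Σ(x_t−x̄)² = 114.8571
r_2 = -64.3265 / 114.8571 = -0.560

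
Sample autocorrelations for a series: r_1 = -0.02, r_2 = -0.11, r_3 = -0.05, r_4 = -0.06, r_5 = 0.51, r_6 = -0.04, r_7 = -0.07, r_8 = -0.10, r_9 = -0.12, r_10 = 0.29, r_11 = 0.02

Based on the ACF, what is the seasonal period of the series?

5

The largest autocorrelation is r_5 = 0.51, with a weaker echo at lag 10 (0.29); the remaining lags stay at or below 0.02.
The dominant spike at lag 5 indicates a seasonal period of 5.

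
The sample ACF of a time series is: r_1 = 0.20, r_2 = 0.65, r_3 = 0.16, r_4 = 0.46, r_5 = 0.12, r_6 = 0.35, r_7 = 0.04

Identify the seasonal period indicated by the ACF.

2

The largest autocorrelation is r_2 = 0.65, with weaker echoes at lags 4 (0.46) and 6 (0.35); the remaining lags stay at or below 0.20.
The dominant spike at lag 2 indicates a seasonal period of 2.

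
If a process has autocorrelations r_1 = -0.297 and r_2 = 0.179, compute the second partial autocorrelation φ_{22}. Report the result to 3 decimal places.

φ_{22} = (r_2 − r_1²) / (1 − r_1²)
r_1² = (-0.297)² = 0.088209
Numerator = 0.179 − 0.0882 = 0.0908; denominator = 1 − 0.0882 = 0.9118
φ_{22} = 0.0908 / 0.9118 = 0.100

0.100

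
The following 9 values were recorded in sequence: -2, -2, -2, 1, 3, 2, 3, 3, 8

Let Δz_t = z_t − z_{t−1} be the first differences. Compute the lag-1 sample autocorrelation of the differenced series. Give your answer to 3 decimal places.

First differences Δz: 0, 0, 3, 2, -1, 1, 0, 5
Mean of differences = 1.2500
Numerator Σ(Δz_t−Δz̄)(Δz_{t+1}−Δz̄) = -4.8125
Denominator Σ(Δz_t−Δz̄)² = 27.5000
r_1(Δz) = -4.8125 / 27.5000 = -0.175

-0.175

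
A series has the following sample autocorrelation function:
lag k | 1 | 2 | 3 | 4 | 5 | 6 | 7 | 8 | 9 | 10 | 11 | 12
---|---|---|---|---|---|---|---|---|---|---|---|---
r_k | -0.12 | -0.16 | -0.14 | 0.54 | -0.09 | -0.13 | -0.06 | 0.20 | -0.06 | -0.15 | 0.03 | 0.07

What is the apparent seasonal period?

The largest autocorrelation is r_4 = 0.54, with a weaker echo at lag 8 (0.20); the remaining lags stay at or below 0.07.
The dominant spike at lag 4 indicates a seasonal period of 4.

4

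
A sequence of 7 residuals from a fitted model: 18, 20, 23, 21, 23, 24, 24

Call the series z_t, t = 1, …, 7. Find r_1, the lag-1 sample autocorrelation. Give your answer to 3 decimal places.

Mean z̄ = (18 + 20 + 23 + 21 + 23 + 24 + 24)/7 = 21.8571
Deviations from mean: -3.8571, -1.8571, 1.1429, -0.8571, 1.1429, 2.1429, 2.1429
Σ(z_t−z̄)(z_{t+1}−z̄) = (7.1633) + (-2.1224) + (-0.9796) + (-0.9796) + (2.4490) + (4.5918) = 10.1224
Denominator Σ(z_t−z̄)² = 30.8571
r_1 = 10.1224 / 30.8571 = 0.328

0.328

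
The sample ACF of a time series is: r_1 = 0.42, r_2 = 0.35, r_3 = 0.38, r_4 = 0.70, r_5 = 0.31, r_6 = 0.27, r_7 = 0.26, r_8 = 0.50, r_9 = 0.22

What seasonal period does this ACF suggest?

4

The largest autocorrelation is r_4 = 0.70, with a weaker echo at lag 8 (0.50); the remaining lags stay at or below 0.42. The elevated value at lag 1 (0.42), dropping to 0.35 at lag 2, reflects decaying short-term dependence rather than seasonality.
The dominant spike at lag 4 indicates a seasonal period of 4.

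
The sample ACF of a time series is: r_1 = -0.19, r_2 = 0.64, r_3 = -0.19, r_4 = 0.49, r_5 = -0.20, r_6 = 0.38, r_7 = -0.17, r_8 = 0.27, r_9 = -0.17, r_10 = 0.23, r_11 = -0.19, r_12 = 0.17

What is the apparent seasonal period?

The largest autocorrelation is r_2 = 0.64, with weaker echoes at lags 4 (0.49), 6 (0.38), 8 (0.27), 10 (0.23) and 12 (0.17); the remaining lags stay at or below -0.17.
The dominant spike at lag 2 indicates a seasonal period of 2.

2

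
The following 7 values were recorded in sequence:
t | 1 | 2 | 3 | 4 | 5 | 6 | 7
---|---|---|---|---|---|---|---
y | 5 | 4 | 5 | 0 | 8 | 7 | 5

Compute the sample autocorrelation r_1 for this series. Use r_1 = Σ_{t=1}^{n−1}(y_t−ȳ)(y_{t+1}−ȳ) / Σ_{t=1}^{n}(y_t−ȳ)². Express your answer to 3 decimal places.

Mean ȳ = (5 + 4 + 5 + 0 + 8 + 7 + 5)/7 = 4.8571
Deviations from mean: 0.1429, -0.8571, 0.1429, -4.8571, 3.1429, 2.1429, 0.1429
Numerator Σ_{t=1}^{6}(y_t−ȳ)(y_{t+1}−ȳ) = -9.1633
Denominator Σ(y_t−ȳ)² = 38.8571
r_1 = -9.1633 / 38.8571 = -0.236

-0.236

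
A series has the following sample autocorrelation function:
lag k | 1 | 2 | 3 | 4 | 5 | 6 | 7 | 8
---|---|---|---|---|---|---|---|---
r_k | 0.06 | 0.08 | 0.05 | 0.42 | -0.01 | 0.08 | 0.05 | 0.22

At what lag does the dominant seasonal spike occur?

The largest autocorrelation is r_4 = 0.42, with a weaker echo at lag 8 (0.22); the remaining lags stay at or below 0.08.
The dominant spike at lag 4 indicates a seasonal period of 4.

4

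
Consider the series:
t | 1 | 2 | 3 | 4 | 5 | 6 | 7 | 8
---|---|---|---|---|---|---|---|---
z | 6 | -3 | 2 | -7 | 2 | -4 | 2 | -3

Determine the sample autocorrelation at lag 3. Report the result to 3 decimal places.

-0.628

Mean z̄ = (6 − 3 + 2 − 7 + 2 − 4 + 2 − 3)/8 = -0.6250
Σ(z_t−z̄)(z_{t+3}−z̄) = (-42.2344) + (-6.2344) + (-8.8594) + (-16.7344) + (-6.2344) = -80.2969
Denominator Σ(z_t−z̄)² = 127.8750
r_3 = -80.2969 / 127.8750 = -0.628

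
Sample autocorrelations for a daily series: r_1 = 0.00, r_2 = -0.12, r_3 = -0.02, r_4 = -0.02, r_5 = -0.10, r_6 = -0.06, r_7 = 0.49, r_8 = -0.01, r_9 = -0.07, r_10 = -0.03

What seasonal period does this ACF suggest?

The largest autocorrelation is r_7 = 0.49; the remaining lags stay at or below 0.00.
The dominant spike at lag 7 indicates a seasonal period of 7.

7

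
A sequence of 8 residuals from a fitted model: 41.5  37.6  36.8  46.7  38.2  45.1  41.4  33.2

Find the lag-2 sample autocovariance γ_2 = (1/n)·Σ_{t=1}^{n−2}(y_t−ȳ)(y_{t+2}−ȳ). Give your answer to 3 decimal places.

-2.323

Mean ȳ = (41.5 + 37.6 + 36.8 + 46.7 + 38.2 + 45.1 + 41.4 + 33.2)/8 = 40.0625
Σ_{t=1}^{6}(y_t−ȳ)(y_{t+2}−ȳ) = -18.5828
γ_2 = -18.5828 / 8 = -2.323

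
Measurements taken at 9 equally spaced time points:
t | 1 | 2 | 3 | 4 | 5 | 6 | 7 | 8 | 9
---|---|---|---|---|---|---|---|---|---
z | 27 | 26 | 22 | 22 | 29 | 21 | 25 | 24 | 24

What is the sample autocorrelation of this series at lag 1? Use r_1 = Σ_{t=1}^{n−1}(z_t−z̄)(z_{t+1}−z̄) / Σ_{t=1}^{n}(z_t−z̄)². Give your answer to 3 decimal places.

Mean z̄ = (27 + 26 + 22 + 22 + 29 + 21 + 25 + 24 + 24)/9 = 24.4444
Numerator Σ_{t=1}^{8}(z_t−z̄)(z_{t+1}−z̄) = -22.6420
Denominator Σ(z_t−z̄)² = 54.2222
r_1 = -22.6420 / 54.2222 = -0.418

-0.418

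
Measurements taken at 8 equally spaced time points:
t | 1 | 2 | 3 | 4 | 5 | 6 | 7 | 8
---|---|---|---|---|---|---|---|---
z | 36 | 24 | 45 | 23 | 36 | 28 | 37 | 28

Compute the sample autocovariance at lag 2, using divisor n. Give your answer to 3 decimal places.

Mean z̄ = (36 + 24 + 45 + 23 + 36 + 28 + 37 + 28)/8 = 32.1250
Deviations: 3.8750, -8.1250, 12.8750, -9.1250, 3.8750, -4.1250, 4.8750, -4.1250
Σ_{t=1}^{6}(z_t−z̄)(z_{t+2}−z̄) = 247.4688
γ_2 = 247.4688 / 8 = 30.934

30.934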